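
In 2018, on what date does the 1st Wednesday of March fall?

March 2018 begins on a Thursday, so the first Wednesday is March 7 (6 days later).

2018-03-07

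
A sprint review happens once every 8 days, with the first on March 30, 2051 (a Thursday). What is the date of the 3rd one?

The 3rd occurrence is 2 intervals after the first: 2 × 8 = 16 days after March 30, 2051.
March has 31 days — 1 day to the end of March leaves 15.
15 days into April → April 15, 2051.

April 15, 2051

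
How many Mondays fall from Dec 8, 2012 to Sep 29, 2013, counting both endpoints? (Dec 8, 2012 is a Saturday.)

42

Dec 8, 2012 is a Saturday; the first Monday on or after it is Dec 10, 2012 (2 days later).
From Dec 10, 2012 to Sep 29, 2013: 21 + 31 + 28 + 31 + 30 + 31 + 30 + 31 + 31 + 29 = 293 days (rest of Dec, Jan, Feb, Mar, Apr, May, Jun, Jul, Aug, Sep).
293 ÷ 7 = 41 full weeks with remainder 6, so 41 more Mondays after the first → 42.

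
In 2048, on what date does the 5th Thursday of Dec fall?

Dec 31, 2048

The first Thursday of Dec 2048 is Dec 3.
The 5th Thursday is 4 weeks later: 3 + 28 = 31.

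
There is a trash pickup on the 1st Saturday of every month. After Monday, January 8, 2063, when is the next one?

February 3, 2063

January 2063 starts on a Monday, so its 1st Saturday is January 6, 2063 (5 days in).
That is not after January 8, 2063, so look at February 2063.
February 2063 starts on a Thursday, so its 1st Saturday is February 3, 2063 (2 days in).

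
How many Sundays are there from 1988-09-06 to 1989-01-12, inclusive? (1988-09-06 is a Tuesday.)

1988-09-06 is a Tuesday; the first Sunday on or after it is 1988-09-11 (5 days later).
From 1988-09-11 to 1989-01-12: 19 + 31 + 30 + 31 + 12 = 123 days (rest of September, October, November, December, January).
123 ÷ 7 = 17 full weeks with remainder 4, so 17 more Sundays after the first → 18.

18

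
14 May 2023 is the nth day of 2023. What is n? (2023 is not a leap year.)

134

Days in months before May: 31 + 28 + 31 + 30 = 120.
Plus 14 days into May → day 134.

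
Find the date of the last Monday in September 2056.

25 September 2056

September 2056 begins on a Friday, so the first Monday is September 4 (3 days later).
September 2056 has 30 days. Adding weeks: 4, 11, 18, 25 — the last one ≤ 30 is the 25th.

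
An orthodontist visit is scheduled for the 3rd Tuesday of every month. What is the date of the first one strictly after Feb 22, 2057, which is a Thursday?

Mar 20, 2057

Feb 2057 starts on a Thursday; its first Tuesday is the 6th, so the 3rd Tuesday is the 20th — Feb 20, 2057.
That is not after Feb 22, 2057, so look at Mar 2057.
Mar 2057 starts on a Thursday; its first Tuesday is the 6th, so the 3rd Tuesday is the 20th — Mar 20, 2057.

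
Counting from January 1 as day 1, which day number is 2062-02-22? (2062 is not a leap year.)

53

Days in months before February: 31 = 31.
Plus 22 days into February → day 53.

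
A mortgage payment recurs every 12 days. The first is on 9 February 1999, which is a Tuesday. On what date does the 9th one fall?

16 May 1999

The 9th occurrence is 8 intervals after the first: 8 × 12 = 96 days after 9 February 1999.
February has 28 days — 19 days to the end of February leaves 77.
March has 31 days (46 left).
April has 30 days (16 left).
16 days into May → 16 May 1999.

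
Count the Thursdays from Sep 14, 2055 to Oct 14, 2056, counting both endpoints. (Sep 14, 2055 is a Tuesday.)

Sep 14, 2055 is a Tuesday; the first Thursday on or after it is Sep 16, 2055 (2 days later).
From Sep 16, 2055 to Oct 14, 2056: 106 + 288 = 394 days (rest of 2055, to Oct 14, 2056 in 2056).
394 ÷ 7 = 56 full weeks with remainder 2, so 56 more Thursdays after the first → 57.

57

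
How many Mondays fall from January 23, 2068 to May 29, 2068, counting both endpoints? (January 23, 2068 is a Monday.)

January 23, 2068 is a Monday; the first Monday on or after it is January 23, 2068.
From January 23, 2068 to May 29, 2068: 8 + 29 + 31 + 30 + 29 = 127 days (rest of January, February, March, April, May).
127 ÷ 7 = 18 full weeks with remainder 1, so 18 more Mondays after the first → 19.

19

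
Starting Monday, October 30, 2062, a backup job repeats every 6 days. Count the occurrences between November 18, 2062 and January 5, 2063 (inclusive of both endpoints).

8

Occurrences land 6·i days after October 30, 2062 for i = 0, 1, 2, …
November 18, 2062 is 19 days after the start; 19 ÷ 6 = 3 remainder 1; since the remainder is 1, round up to i = 4. First occurrence in the window: #5 on November 23, 2062 (4×6 = 24 days in).
January 5, 2063 is 67 days after the start; 67 ÷ 6 = 11 remainder 1. Last occurrence in the window: #12 on January 4, 2063.
Occurrences #5 through #12: 8 in total.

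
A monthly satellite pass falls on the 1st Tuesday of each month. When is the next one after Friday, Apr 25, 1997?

Apr 1997 starts on a Tuesday, so its 1st Tuesday is Apr 1, 1997.
That is not after Apr 25, 1997, so look at May 1997.
May 1997 starts on a Thursday, so its 1st Tuesday is May 6, 1997 (5 days in).

May 6, 1997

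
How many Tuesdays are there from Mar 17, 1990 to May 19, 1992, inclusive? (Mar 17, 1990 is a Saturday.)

Mar 17, 1990 is a Saturday; the first Tuesday on or after it is Mar 20, 1990 (3 days later).
From Mar 20, 1990 to May 19, 1992: 286 + 365 + 140 = 791 days (rest of 1990, 1991, to May 19, 1992 in 1992).
791 ÷ 7 = 113 full weeks with remainder 0, so 113 more Tuesdays after the first → 114.

114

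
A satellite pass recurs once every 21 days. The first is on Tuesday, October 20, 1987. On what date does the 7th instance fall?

The 7th occurrence is 6 intervals after the first: 6 × 21 = 126 days after October 20, 1987.
October has 31 days — 11 days to the end of October leaves 115.
November has 30 days (85 left).
December has 31 days (54 left).
January has 31 days (23 left).
23 days into February → February 23, 1988.

February 23, 1988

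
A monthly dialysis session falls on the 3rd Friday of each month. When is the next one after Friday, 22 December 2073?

December 2073 starts on a Friday; its first Friday is the 1st, so the 3rd Friday is the 15th — 15 December 2073.
That is not after 22 December 2073, so look at January 2074.
January 2074 starts on a Monday; its first Friday is the 5th, so the 3rd Friday is the 19th — 19 January 2074.

19 January 2074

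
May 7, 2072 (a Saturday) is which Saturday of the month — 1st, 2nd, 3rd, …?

1st

Day 7 falls in week ⌈7/7⌉ of the month.
Days 1–7 hold the 1st Saturday, 8–14 the 2nd, 15–21 the 3rd, 22–28 the 4th, 29–31 the 5th.
7 is in the range for the 1st.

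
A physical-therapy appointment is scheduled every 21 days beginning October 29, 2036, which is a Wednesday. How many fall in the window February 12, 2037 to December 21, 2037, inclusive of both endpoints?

Occurrences land 21·i days after October 29, 2036 for i = 0, 1, 2, …
February 12, 2037 is 106 days after the start; 106 ÷ 21 = 5 remainder 1; since the remainder is 1, round up to i = 6. First occurrence in the window: #7 on March 4, 2037 (6×21 = 126 days in).
December 21, 2037 is 418 days after the start; 418 ÷ 21 = 19 remainder 19. Last occurrence in the window: #20 on December 2, 2037.
Occurrences #7 through #20: 14 in total.

14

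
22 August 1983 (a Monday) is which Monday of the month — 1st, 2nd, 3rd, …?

Day 22 falls in week ⌈22/7⌉ of the month.
Days 1–7 hold the 1st Monday, 8–14 the 2nd, 15–21 the 3rd, 22–28 the 4th, 29–31 the 5th.
22 is in the range for the 4th.

4th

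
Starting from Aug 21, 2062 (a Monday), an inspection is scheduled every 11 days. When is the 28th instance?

Jun 14, 2063

The 28th occurrence is 27 intervals after the first: 27 × 11 = 297 days after Aug 21, 2062.
Aug has 31 days — 10 days to the end of Aug leaves 287.
Sep has 30 days (257 left).
Oct has 31 days (226 left).
Nov has 30 days (196 left).
Dec has 31 days (165 left).
Jan has 31 days (134 left).
Feb has 28 days (106 left).
Mar has 31 days (75 left).
Apr has 30 days (45 left).
May has 31 days (14 left).
14 days into Jun → Jun 14, 2063.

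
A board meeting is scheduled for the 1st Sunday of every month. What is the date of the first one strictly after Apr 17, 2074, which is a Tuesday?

Apr 2074 starts on a Sunday, so its 1st Sunday is Apr 1, 2074.
That is not after Apr 17, 2074, so look at May 2074.
May 2074 starts on a Tuesday, so its 1st Sunday is May 6, 2074 (5 days in).

May 6, 2074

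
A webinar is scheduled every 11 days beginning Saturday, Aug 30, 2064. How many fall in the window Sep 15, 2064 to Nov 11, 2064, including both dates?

Occurrences land 11·i days after Aug 30, 2064 for i = 0, 1, 2, …
Sep 15, 2064 is 16 days after the start; 16 ÷ 11 = 1 remainder 5; since the remainder is 5, round up to i = 2. First occurrence in the window: #3 on Sep 21, 2064 (2×11 = 22 days in).
Nov 11, 2064 is 73 days after the start; 73 ÷ 11 = 6 remainder 7. Last occurrence in the window: #7 on Nov 4, 2064.
Occurrences #3 through #7: 5 in total.

5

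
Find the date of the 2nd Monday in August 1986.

11 August 1986

The first Monday of August 1986 is August 4.
The 2nd Monday is 1 weeks later: 4 + 7 = 11.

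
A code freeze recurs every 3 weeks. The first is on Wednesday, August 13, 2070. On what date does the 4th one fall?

October 15, 2070

The 4th occurrence is 3 intervals after the first: 3 × 21 = 63 days after August 13, 2070.
August has 31 days — 18 days to the end of August leaves 45.
September has 30 days (15 left).
15 days into October → October 15, 2070.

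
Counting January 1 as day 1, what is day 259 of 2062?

Jan has 31 days (259 − 31 = 228 remain).
Feb has 28 days (228 − 28 = 200 remain).
Mar has 31 days (200 − 31 = 169 remain).
Apr has 30 days (169 − 30 = 139 remain).
May has 31 days (139 − 31 = 108 remain).
Jun has 30 days (108 − 30 = 78 remain).
Jul has 31 days (78 − 31 = 47 remain).
Aug has 31 days (47 − 31 = 16 remain).
16 into Sep → Sep 16.

Sep 16, 2062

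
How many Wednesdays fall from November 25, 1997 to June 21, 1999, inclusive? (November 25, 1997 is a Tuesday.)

November 25, 1997 is a Tuesday; the first Wednesday on or after it is November 26, 1997 (1 day later).
From November 26, 1997 to June 21, 1999: 35 + 365 + 172 = 572 days (rest of 1997, 1998, to June 21, 1999 in 1999).
572 ÷ 7 = 81 full weeks with remainder 5, so 81 more Wednesdays after the first → 82.

82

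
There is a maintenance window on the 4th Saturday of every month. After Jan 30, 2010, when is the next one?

Feb 27, 2010

Jan 2010 starts on a Friday; its first Saturday is the 2nd, so the 4th Saturday is the 23rd — Jan 23, 2010.
That is not after Jan 30, 2010, so look at Feb 2010.
Feb 2010 starts on a Monday; its first Saturday is the 6th, so the 4th Saturday is the 27th — Feb 27, 2010.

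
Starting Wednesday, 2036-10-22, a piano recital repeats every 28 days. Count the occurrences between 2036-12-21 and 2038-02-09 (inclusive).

Occurrences land 28·i days after 2036-10-22 for i = 0, 1, 2, …
2036-12-21 is 60 days after the start; 60 ÷ 28 = 2 remainder 4; since the remainder is 4, round up to i = 3. First occurrence in the window: #4 on 2037-01-14 (3×28 = 84 days in).
2038-02-09 is 475 days after the start; 475 ÷ 28 = 16 remainder 27. Last occurrence in the window: #17 on 2038-01-13.
Occurrences #4 through #17: 14 in total.

14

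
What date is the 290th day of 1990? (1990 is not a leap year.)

1990-10-17

January has 31 days (290 − 31 = 259 remain).
February has 28 days (259 − 28 = 231 remain).
March has 31 days (231 − 31 = 200 remain).
April has 30 days (200 − 30 = 170 remain).
May has 31 days (170 − 31 = 139 remain).
June has 30 days (139 − 30 = 109 remain).
July has 31 days (109 − 31 = 78 remain).
August has 31 days (78 − 31 = 47 remain).
September has 30 days (47 − 30 = 17 remain).
17 into October → October 17.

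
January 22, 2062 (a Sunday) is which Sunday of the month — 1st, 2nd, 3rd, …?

4th

Day 22 falls in week ⌈22/7⌉ of the month.
Days 1–7 hold the 1st Sunday, 8–14 the 2nd, 15–21 the 3rd, 22–28 the 4th, 29–31 the 5th.
22 is in the range for the 4th.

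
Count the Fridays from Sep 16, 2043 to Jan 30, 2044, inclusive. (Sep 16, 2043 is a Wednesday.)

20

Sep 16, 2043 is a Wednesday; the first Friday on or after it is Sep 18, 2043 (2 days later).
From Sep 18, 2043 to Jan 30, 2044: 12 + 31 + 30 + 31 + 30 = 134 days (rest of Sep, Oct, Nov, Dec, Jan).
134 ÷ 7 = 19 full weeks with remainder 1, so 19 more Fridays after the first → 20.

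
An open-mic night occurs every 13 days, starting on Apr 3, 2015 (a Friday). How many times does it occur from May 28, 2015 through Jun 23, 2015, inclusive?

2

Occurrences land 13·i days after Apr 3, 2015 for i = 0, 1, 2, …
May 28, 2015 is 55 days after the start; 55 ÷ 13 = 4 remainder 3; since the remainder is 3, round up to i = 5. First occurrence in the window: #6 on Jun 7, 2015 (5×13 = 65 days in).
Jun 23, 2015 is 81 days after the start; 81 ÷ 13 = 6 remainder 3. Last occurrence in the window: #7 on Jun 20, 2015.
Occurrences #6 through #7: 2 in total.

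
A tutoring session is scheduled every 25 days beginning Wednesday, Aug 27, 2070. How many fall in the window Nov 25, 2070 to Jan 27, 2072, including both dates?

17

Occurrences land 25·i days after Aug 27, 2070 for i = 0, 1, 2, …
Nov 25, 2070 is 90 days after the start; 90 ÷ 25 = 3 remainder 15; since the remainder is 15, round up to i = 4. First occurrence in the window: #5 on Dec 5, 2070 (4×25 = 100 days in).
Jan 27, 2072 is 518 days after the start; 518 ÷ 25 = 20 remainder 18. Last occurrence in the window: #21 on Jan 9, 2072.
Occurrences #5 through #21: 17 in total.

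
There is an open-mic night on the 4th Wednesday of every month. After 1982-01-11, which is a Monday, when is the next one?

January 1982 starts on a Friday; its first Wednesday is the 6th, so the 4th Wednesday is the 27th — 1982-01-27.
1982-01-27 is after 1982-01-11, so that is the next one.

1982-01-27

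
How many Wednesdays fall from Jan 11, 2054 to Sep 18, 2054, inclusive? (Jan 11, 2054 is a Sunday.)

36

Jan 11, 2054 is a Sunday; the first Wednesday on or after it is Jan 14, 2054 (3 days later).
From Jan 14, 2054 to Sep 18, 2054: 17 + 28 + 31 + 30 + 31 + 30 + 31 + 31 + 18 = 247 days (rest of Jan, Feb, Mar, Apr, May, Jun, Jul, Aug, Sep).
247 ÷ 7 = 35 full weeks with remainder 2, so 35 more Wednesdays after the first → 36.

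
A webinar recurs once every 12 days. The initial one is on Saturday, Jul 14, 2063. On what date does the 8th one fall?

The 8th occurrence is 7 intervals after the first: 7 × 12 = 84 days after Jul 14, 2063.
Jul has 31 days — 17 days to the end of Jul leaves 67.
Aug has 31 days (36 left).
Sep has 30 days (6 left).
6 days into Oct → Oct 6, 2063.

Oct 6, 2063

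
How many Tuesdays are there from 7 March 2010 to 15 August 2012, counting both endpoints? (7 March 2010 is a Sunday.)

128

7 March 2010 is a Sunday; the first Tuesday on or after it is 9 March 2010 (2 days later).
From 9 March 2010 to 15 August 2012: 297 + 365 + 228 = 890 days (rest of 2010, 2011, to 15 August 2012 in 2012).
890 ÷ 7 = 127 full weeks with remainder 1, so 127 more Tuesdays after the first → 128.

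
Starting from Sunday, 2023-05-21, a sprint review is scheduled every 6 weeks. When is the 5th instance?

2023-11-05

The 5th occurrence is 4 intervals after the first: 4 × 42 = 168 days after 2023-05-21.
May has 31 days — 10 days to the end of May leaves 158.
June has 30 days (128 left).
July has 31 days (97 left).
August has 31 days (66 left).
September has 30 days (36 left).
October has 31 days (5 left).
5 days into November → 2023-11-05.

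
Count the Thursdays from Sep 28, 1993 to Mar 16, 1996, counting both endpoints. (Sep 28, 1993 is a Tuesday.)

Sep 28, 1993 is a Tuesday; the first Thursday on or after it is Sep 30, 1993 (2 days later).
From Sep 30, 1993 to Mar 16, 1996: 92 + 365 + 365 + 76 = 898 days (rest of 1993, 1994, 1995, to Mar 16, 1996 in 1996).
898 ÷ 7 = 128 full weeks with remainder 2, so 128 more Thursdays after the first → 129.

129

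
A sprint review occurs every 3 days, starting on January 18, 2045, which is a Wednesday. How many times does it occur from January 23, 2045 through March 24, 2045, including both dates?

20

Occurrences land 3·i days after January 18, 2045 for i = 0, 1, 2, …
January 23, 2045 is 5 days after the start; 5 ÷ 3 = 1 remainder 2; since the remainder is 2, round up to i = 2. First occurrence in the window: #3 on January 24, 2045 (2×3 = 6 days in).
March 24, 2045 is 65 days after the start; 65 ÷ 3 = 21 remainder 2. Last occurrence in the window: #22 on March 22, 2045.
Occurrences #3 through #22: 20 in total.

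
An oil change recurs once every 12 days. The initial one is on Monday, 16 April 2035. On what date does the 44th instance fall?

The 44th occurrence is 43 intervals after the first: 43 × 12 = 516 days after 16 April 2035.
April has 30 days — 14 days to the end of April leaves 502.
From end of April to end of 2035 is 245 days (257 left).
January has 31 days (226 left).
February has 29 days (197 left).
March has 31 days (166 left).
April has 30 days (136 left).
May has 31 days (105 left).
June has 30 days (75 left).
July has 31 days (44 left).
August has 31 days (13 left).
13 days into September → 13 September 2036.

13 September 2036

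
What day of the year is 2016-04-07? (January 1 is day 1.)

98

Days in months before April: 31 + 29 + 31 = 91.
Plus 7 days into April → day 98.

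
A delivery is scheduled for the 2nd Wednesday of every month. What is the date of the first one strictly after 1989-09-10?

September 1989 starts on a Friday; its first Wednesday is the 6th, so the 2nd Wednesday is the 13th — 1989-09-13.
1989-09-13 is after 1989-09-10, so that is the next one.

1989-09-13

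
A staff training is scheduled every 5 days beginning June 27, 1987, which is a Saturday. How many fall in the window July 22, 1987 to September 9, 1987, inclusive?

10

Occurrences land 5·i days after June 27, 1987 for i = 0, 1, 2, …
July 22, 1987 is 25 days after the start; 25 ÷ 5 = 5 remainder 0. First occurrence in the window: #6 on July 22, 1987 (5×5 = 25 days in).
September 9, 1987 is 74 days after the start; 74 ÷ 5 = 14 remainder 4. Last occurrence in the window: #15 on September 5, 1987.
Occurrences #6 through #15: 10 in total.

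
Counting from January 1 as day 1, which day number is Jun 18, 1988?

170

Days in months before Jun: 31 + 29 + 31 + 30 + 31 = 152.
Plus 18 days into Jun → day 170.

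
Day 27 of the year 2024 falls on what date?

27 into January → January 27.

2024-01-27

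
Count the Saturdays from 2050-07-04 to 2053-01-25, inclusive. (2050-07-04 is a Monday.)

134

2050-07-04 is a Monday; the first Saturday on or after it is 2050-07-09 (5 days later).
From 2050-07-09 to 2053-01-25: 175 + 365 + 366 + 25 = 931 days (rest of 2050, 2051, 2052, to 2053-01-25 in 2053).
931 ÷ 7 = 133 full weeks with remainder 0, so 133 more Saturdays after the first → 134.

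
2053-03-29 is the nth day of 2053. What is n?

88

Days in months before March: 31 + 28 = 59.
Plus 29 days into March → day 88.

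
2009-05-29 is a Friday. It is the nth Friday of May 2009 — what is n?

5th

Day 29 falls in week ⌈29/7⌉ of the month.
Days 1–7 hold the 1st Friday, 8–14 the 2nd, 15–21 the 3rd, 22–28 the 4th, 29–31 the 5th.
29 is in the range for the 5th.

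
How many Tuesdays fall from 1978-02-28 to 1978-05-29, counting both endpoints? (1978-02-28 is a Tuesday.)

1978-02-28 is a Tuesday; the first Tuesday on or after it is 1978-02-28.
From 1978-02-28 to 1978-05-29: 0 + 31 + 30 + 29 = 90 days (rest of February, March, April, May).
90 ÷ 7 = 12 full weeks with remainder 6, so 12 more Tuesdays after the first → 13.

13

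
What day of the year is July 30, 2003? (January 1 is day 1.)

211

Days in months before July: 31 + 28 + 31 + 30 + 31 + 30 = 181.
Plus 30 days into July → day 211.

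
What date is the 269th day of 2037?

January has 31 days (269 − 31 = 238 remain).
February has 28 days (238 − 28 = 210 remain).
March has 31 days (210 − 31 = 179 remain).
April has 30 days (179 − 30 = 149 remain).
May has 31 days (149 − 31 = 118 remain).
June has 30 days (118 − 30 = 88 remain).
July has 31 days (88 − 31 = 57 remain).
August has 31 days (57 − 31 = 26 remain).
26 into September → September 26.

September 26, 2037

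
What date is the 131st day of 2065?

January has 31 days (131 − 31 = 100 remain).
February has 28 days (100 − 28 = 72 remain).
March has 31 days (72 − 31 = 41 remain).
April has 30 days (41 − 30 = 11 remain).
11 into May → May 11.

2065-05-11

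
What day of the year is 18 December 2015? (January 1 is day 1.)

Days in months before December: 31 + 28 + 31 + 30 + 31 + 30 + 31 + 31 + 30 + 31 + 30 = 334.
Plus 18 days into December → day 352.

352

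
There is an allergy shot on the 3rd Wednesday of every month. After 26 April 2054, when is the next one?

20 May 2054

April 2054 starts on a Wednesday; its first Wednesday is the 1st, so the 3rd Wednesday is the 15th — 15 April 2054.
That is not after 26 April 2054, so look at May 2054.
May 2054 starts on a Friday; its first Wednesday is the 6th, so the 3rd Wednesday is the 20th — 20 May 2054.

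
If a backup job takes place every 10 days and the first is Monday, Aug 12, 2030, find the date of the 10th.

The 10th occurrence is 9 intervals after the first: 9 × 10 = 90 days after Aug 12, 2030.
Aug has 31 days — 19 days to the end of Aug leaves 71.
Sep has 30 days (41 left).
Oct has 31 days (10 left).
10 days into Nov → Nov 10, 2030.

Nov 10, 2030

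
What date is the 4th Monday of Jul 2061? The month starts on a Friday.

Jul 25, 2061

Jul 2061 begins on a Friday, so the first Monday is Jul 4 (3 days later).
The 4th Monday is 3 weeks later: 4 + 21 = 25.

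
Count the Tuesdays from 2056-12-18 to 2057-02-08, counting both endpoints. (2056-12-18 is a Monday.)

8

2056-12-18 is a Monday; the first Tuesday on or after it is 2056-12-19 (1 day later).
From 2056-12-19 to 2057-02-08: 12 + 31 + 8 = 51 days (rest of December, January, February).
51 ÷ 7 = 7 full weeks with remainder 2, so 7 more Tuesdays after the first → 8.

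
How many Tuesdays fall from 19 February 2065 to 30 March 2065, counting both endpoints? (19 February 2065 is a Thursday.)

19 February 2065 is a Thursday; the first Tuesday on or after it is 24 February 2065 (5 days later).
From 24 February 2065 to 30 March 2065: 4 + 30 = 34 days (rest of February, March).
34 ÷ 7 = 4 full weeks with remainder 6, so 4 more Tuesdays after the first → 5.

5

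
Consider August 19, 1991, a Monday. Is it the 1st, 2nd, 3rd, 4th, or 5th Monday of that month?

Day 19 falls in week ⌈19/7⌉ of the month.
Days 1–7 hold the 1st Monday, 8–14 the 2nd, 15–21 the 3rd, 22–28 the 4th, 29–31 the 5th.
19 is in the range for the 3rd.

3rd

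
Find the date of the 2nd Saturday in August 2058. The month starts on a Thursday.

August 2058 begins on a Thursday, so the first Saturday is August 3 (2 days later).
The 2nd Saturday is 1 weeks later: 3 + 7 = 10.

2058-08-10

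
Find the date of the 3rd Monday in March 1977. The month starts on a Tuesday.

March 1977 begins on a Tuesday, so the first Monday is March 7 (6 days later).
The 3rd Monday is 2 weeks later: 7 + 14 = 21.

March 21, 1977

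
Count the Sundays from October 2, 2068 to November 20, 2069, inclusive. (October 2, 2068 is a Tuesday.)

October 2, 2068 is a Tuesday; the first Sunday on or after it is October 7, 2068 (5 days later).
From October 7, 2068 to November 20, 2069: 85 + 324 = 409 days (rest of 2068, to November 20, 2069 in 2069).
409 ÷ 7 = 58 full weeks with remainder 3, so 58 more Sundays after the first → 59.

59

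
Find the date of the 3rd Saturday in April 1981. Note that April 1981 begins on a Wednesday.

April 1981 begins on a Wednesday, so the first Saturday is April 4 (3 days later).
The 3rd Saturday is 2 weeks later: 4 + 14 = 18.

April 18, 1981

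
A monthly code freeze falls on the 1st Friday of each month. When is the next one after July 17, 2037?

July 2037 starts on a Wednesday, so its 1st Friday is July 3, 2037 (2 days in).
That is not after July 17, 2037, so look at August 2037.
August 2037 starts on a Saturday, so its 1st Friday is August 7, 2037 (6 days in).

August 7, 2037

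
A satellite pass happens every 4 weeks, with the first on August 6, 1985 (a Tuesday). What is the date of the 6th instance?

The 6th occurrence is 5 intervals after the first: 5 × 28 = 140 days after August 6, 1985.
August has 31 days — 25 days to the end of August leaves 115.
September has 30 days (85 left).
October has 31 days (54 left).
November has 30 days (24 left).
24 days into December → December 24, 1985.

December 24, 1985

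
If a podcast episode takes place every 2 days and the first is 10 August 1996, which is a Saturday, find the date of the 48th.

The 48th occurrence is 47 intervals after the first: 47 × 2 = 94 days after 10 August 1996.
August has 31 days — 21 days to the end of August leaves 73.
September has 30 days (43 left).
October has 31 days (12 left).
12 days into November → 12 November 1996.

12 November 1996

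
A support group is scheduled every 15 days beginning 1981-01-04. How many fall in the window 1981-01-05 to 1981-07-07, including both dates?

12

Occurrences land 15·i days after 1981-01-04 for i = 0, 1, 2, …
1981-01-05 is 1 day after the start; 1 ÷ 15 = 0 remainder 1; since the remainder is 1, round up to i = 1. First occurrence in the window: #2 on 1981-01-19 (1×15 = 15 days in).
1981-07-07 is 184 days after the start; 184 ÷ 15 = 12 remainder 4. Last occurrence in the window: #13 on 1981-07-03.
Occurrences #2 through #13: 12 in total.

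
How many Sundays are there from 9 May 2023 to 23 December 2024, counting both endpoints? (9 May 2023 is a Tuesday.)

85

9 May 2023 is a Tuesday; the first Sunday on or after it is 14 May 2023 (5 days later).
From 14 May 2023 to 23 December 2024: 231 + 358 = 589 days (rest of 2023, to 23 December 2024 in 2024).
589 ÷ 7 = 84 full weeks with remainder 1, so 84 more Sundays after the first → 85.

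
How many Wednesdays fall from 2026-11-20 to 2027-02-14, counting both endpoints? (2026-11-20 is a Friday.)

12

2026-11-20 is a Friday; the first Wednesday on or after it is 2026-11-25 (5 days later).
From 2026-11-25 to 2027-02-14: 5 + 31 + 31 + 14 = 81 days (rest of November, December, January, February).
81 ÷ 7 = 11 full weeks with remainder 4, so 11 more Wednesdays after the first → 12.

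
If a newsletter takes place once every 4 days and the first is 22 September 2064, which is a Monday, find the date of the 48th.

The 48th occurrence is 47 intervals after the first: 47 × 4 = 188 days after 22 September 2064.
September has 30 days — 8 days to the end of September leaves 180.
October has 31 days (149 left).
November has 30 days (119 left).
December has 31 days (88 left).
January has 31 days (57 left).
February has 28 days (29 left).
29 days into March → 29 March 2065.

29 March 2065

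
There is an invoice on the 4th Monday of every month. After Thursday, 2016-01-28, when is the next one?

2016-02-22

January 2016 starts on a Friday; its first Monday is the 4th, so the 4th Monday is the 25th — 2016-01-25.
That is not after 2016-01-28, so look at February 2016.
February 2016 starts on a Monday; its first Monday is the 1st, so the 4th Monday is the 22nd — 2016-02-22.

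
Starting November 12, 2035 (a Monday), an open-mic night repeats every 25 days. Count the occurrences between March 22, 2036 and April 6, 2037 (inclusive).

15

Occurrences land 25·i days after November 12, 2035 for i = 0, 1, 2, …
March 22, 2036 is 131 days after the start; 131 ÷ 25 = 5 remainder 6; since the remainder is 6, round up to i = 6. First occurrence in the window: #7 on April 10, 2036 (6×25 = 150 days in).
April 6, 2037 is 511 days after the start; 511 ÷ 25 = 20 remainder 11. Last occurrence in the window: #21 on March 26, 2037.
Occurrences #7 through #21: 15 in total.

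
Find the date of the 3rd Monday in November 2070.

November 2070 begins on a Saturday, so the first Monday is November 3 (2 days later).
The 3rd Monday is 2 weeks later: 3 + 14 = 17.

2070-11-17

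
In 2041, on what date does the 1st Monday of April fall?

April 2041 begins on a Monday, so the first Monday is April 1.

2041-04-01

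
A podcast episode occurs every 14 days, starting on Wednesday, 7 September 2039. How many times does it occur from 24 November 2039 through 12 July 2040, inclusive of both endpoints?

Occurrences land 14·i days after 7 September 2039 for i = 0, 1, 2, …
24 November 2039 is 78 days after the start; 78 ÷ 14 = 5 remainder 8; since the remainder is 8, round up to i = 6. First occurrence in the window: #7 on 30 November 2039 (6×14 = 84 days in).
12 July 2040 is 309 days after the start; 309 ÷ 14 = 22 remainder 1. Last occurrence in the window: #23 on 11 July 2040.
Occurrences #7 through #23: 17 in total.

17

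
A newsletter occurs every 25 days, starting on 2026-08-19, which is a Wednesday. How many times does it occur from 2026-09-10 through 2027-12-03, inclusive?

Occurrences land 25·i days after 2026-08-19 for i = 0, 1, 2, …
2026-09-10 is 22 days after the start; 22 ÷ 25 = 0 remainder 22; since the remainder is 22, round up to i = 1. First occurrence in the window: #2 on 2026-09-13 (1×25 = 25 days in).
2027-12-03 is 471 days after the start; 471 ÷ 25 = 18 remainder 21. Last occurrence in the window: #19 on 2027-11-12.
Occurrences #2 through #19: 18 in total.

18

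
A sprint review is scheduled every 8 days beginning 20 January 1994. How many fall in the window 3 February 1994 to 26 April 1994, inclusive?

Occurrences land 8·i days after 20 January 1994 for i = 0, 1, 2, …
3 February 1994 is 14 days after the start; 14 ÷ 8 = 1 remainder 6; since the remainder is 6, round up to i = 2. First occurrence in the window: #3 on 5 February 1994 (2×8 = 16 days in).
26 April 1994 is 96 days after the start; 96 ÷ 8 = 12 remainder 0. Last occurrence in the window: #13 on 26 April 1994.
Occurrences #3 through #13: 11 in total.

11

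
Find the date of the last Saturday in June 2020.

June 27, 2020

The first Saturday of June 2020 is June 6.
June 2020 has 30 days. Adding weeks: 6, 13, 20, 27 — the last one ≤ 30 is the 27th.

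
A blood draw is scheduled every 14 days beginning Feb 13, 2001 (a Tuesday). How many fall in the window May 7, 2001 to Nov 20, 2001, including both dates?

Occurrences land 14·i days after Feb 13, 2001 for i = 0, 1, 2, …
May 7, 2001 is 83 days after the start; 83 ÷ 14 = 5 remainder 13; since the remainder is 13, round up to i = 6. First occurrence in the window: #7 on May 8, 2001 (6×14 = 84 days in).
Nov 20, 2001 is 280 days after the start; 280 ÷ 14 = 20 remainder 0. Last occurrence in the window: #21 on Nov 20, 2001.
Occurrences #7 through #21: 15 in total.

15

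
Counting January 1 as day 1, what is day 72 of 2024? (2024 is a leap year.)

March 12, 2024

January has 31 days (72 − 31 = 41 remain).
February has 29 days (41 − 29 = 12 remain).
12 into March → March 12.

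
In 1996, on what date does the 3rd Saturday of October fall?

The first Saturday of October 1996 is October 5.
The 3rd Saturday is 2 weeks later: 5 + 14 = 19.

19 October 1996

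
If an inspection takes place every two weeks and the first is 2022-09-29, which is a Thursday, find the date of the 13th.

The 13th occurrence is 12 intervals after the first: 12 × 14 = 168 days after 2022-09-29.
September has 30 days — 1 day to the end of September leaves 167.
October has 31 days (136 left).
November has 30 days (106 left).
December has 31 days (75 left).
January has 31 days (44 left).
February has 28 days (16 left).
16 days into March → 2023-03-16.

2023-03-16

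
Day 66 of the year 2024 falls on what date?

6 March 2024

January has 31 days (66 − 31 = 35 remain).
February has 29 days (35 − 29 = 6 remain).
6 into March → March 6.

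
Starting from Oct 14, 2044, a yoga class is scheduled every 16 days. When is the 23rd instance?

The 23rd occurrence is 22 intervals after the first: 22 × 16 = 352 days after Oct 14, 2044.
Oct has 31 days — 17 days to the end of Oct leaves 335.
Nov has 30 days (305 left).
Dec has 31 days (274 left).
Jan has 31 days (243 left).
Feb has 28 days (215 left).
Mar has 31 days (184 left).
Apr has 30 days (154 left).
May has 31 days (123 left).
Jun has 30 days (93 left).
Jul has 31 days (62 left).
Aug has 31 days (31 left).
Sep has 30 days (1 left).
1 day into Oct → Oct 1, 2045.

Oct 1, 2045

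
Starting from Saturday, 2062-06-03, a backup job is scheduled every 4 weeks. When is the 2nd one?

The 2nd occurrence is 1 interval after the first: 1 × 28 = 28 days after 2062-06-03.
June has 30 days — 27 days to the end of June leaves 1.
1 day into July → 2062-07-01.

2062-07-01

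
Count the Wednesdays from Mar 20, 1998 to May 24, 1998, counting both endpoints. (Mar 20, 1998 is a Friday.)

Mar 20, 1998 is a Friday; the first Wednesday on or after it is Mar 25, 1998 (5 days later).
From Mar 25, 1998 to May 24, 1998: 6 + 30 + 24 = 60 days (rest of Mar, Apr, May).
60 ÷ 7 = 8 full weeks with remainder 4, so 8 more Wednesdays after the first → 9.

9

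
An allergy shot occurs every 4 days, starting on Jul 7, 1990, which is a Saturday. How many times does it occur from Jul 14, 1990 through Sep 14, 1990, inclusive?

Occurrences land 4·i days after Jul 7, 1990 for i = 0, 1, 2, …
Jul 14, 1990 is 7 days after the start; 7 ÷ 4 = 1 remainder 3; since the remainder is 3, round up to i = 2. First occurrence in the window: #3 on Jul 15, 1990 (2×4 = 8 days in).
Sep 14, 1990 is 69 days after the start; 69 ÷ 4 = 17 remainder 1. Last occurrence in the window: #18 on Sep 13, 1990.
Occurrences #3 through #18: 16 in total.

16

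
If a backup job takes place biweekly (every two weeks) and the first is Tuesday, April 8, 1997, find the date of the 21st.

January 13, 1998

The 21st occurrence is 20 intervals after the first: 20 × 14 = 280 days after April 8, 1997.
April has 30 days — 22 days to the end of April leaves 258.
May has 31 days (227 left).
June has 30 days (197 left).
July has 31 days (166 left).
August has 31 days (135 left).
September has 30 days (105 left).
October has 31 days (74 left).
November has 30 days (44 left).
December has 31 days (13 left).
13 days into January → January 13, 1998.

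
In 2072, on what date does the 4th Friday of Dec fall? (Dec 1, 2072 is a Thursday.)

Dec 23, 2072

Dec 2072 begins on a Thursday, so the first Friday is Dec 2 (1 day later).
The 4th Friday is 3 weeks later: 2 + 21 = 23.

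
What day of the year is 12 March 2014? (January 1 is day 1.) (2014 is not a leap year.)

71

Days in months before March: 31 + 28 = 59.
Plus 12 days into March → day 71.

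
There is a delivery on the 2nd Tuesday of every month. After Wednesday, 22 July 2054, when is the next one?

11 August 2054

July 2054 starts on a Wednesday; its first Tuesday is the 7th, so the 2nd Tuesday is the 14th — 14 July 2054.
That is not after 22 July 2054, so look at August 2054.
August 2054 starts on a Saturday; its first Tuesday is the 4th, so the 2nd Tuesday is the 11th — 11 August 2054.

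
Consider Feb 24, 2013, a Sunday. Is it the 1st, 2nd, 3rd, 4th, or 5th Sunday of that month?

Day 24 falls in week ⌈24/7⌉ of the month.
Days 1–7 hold the 1st Sunday, 8–14 the 2nd, 15–21 the 3rd, 22–28 the 4th, 29–31 the 5th.
24 is in the range for the 4th.

4th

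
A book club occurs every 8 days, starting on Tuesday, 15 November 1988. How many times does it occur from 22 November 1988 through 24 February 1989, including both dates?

Occurrences land 8·i days after 15 November 1988 for i = 0, 1, 2, …
22 November 1988 is 7 days after the start; 7 ÷ 8 = 0 remainder 7; since the remainder is 7, round up to i = 1. First occurrence in the window: #2 on 23 November 1988 (1×8 = 8 days in).
24 February 1989 is 101 days after the start; 101 ÷ 8 = 12 remainder 5. Last occurrence in the window: #13 on 19 February 1989.
Occurrences #2 through #13: 12 in total.

12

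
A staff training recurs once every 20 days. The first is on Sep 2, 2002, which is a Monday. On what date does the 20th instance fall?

Sep 17, 2003

The 20th occurrence is 19 intervals after the first: 19 × 20 = 380 days after Sep 2, 2002.
Sep has 30 days — 28 days to the end of Sep leaves 352.
Oct has 31 days (321 left).
Nov has 30 days (291 left).
Dec has 31 days (260 left).
Jan has 31 days (229 left).
Feb has 28 days (201 left).
Mar has 31 days (170 left).
Apr has 30 days (140 left).
May has 31 days (109 left).
Jun has 30 days (79 left).
Jul has 31 days (48 left).
Aug has 31 days (17 left).
17 days into Sep → Sep 17, 2003.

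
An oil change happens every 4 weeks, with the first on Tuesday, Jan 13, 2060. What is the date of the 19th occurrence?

The 19th occurrence is 18 intervals after the first: 18 × 28 = 504 days after Jan 13, 2060.
Jan has 31 days — 18 days to the end of Jan leaves 486.
From end of Jan to end of 2060 is 335 days (151 left).
Jan has 31 days (120 left).
Feb has 28 days (92 left).
Mar has 31 days (61 left).
Apr has 30 days (31 left).
31 days into May → May 31, 2061.

May 31, 2061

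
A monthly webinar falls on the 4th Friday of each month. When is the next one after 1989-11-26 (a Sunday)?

November 1989 starts on a Wednesday; its first Friday is the 3rd, so the 4th Friday is the 24th — 1989-11-24.
That is not after 1989-11-26, so look at December 1989.
December 1989 starts on a Friday; its first Friday is the 1st, so the 4th Friday is the 22nd — 1989-12-22.

1989-12-22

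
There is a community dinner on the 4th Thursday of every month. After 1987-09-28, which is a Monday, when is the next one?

September 1987 starts on a Tuesday; its first Thursday is the 3rd, so the 4th Thursday is the 24th — 1987-09-24.
That is not after 1987-09-28, so look at October 1987.
October 1987 starts on a Thursday; its first Thursday is the 1st, so the 4th Thursday is the 22nd — 1987-10-22.

1987-10-22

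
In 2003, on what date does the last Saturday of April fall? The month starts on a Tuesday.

April 26, 2003

April 2003 begins on a Tuesday, so the first Saturday is April 5 (4 days later).
April 2003 has 30 days. Adding weeks: 5, 12, 19, 26 — the last one ≤ 30 is the 26th.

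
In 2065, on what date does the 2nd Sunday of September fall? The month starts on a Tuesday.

2065-09-13

September 2065 begins on a Tuesday, so the first Sunday is September 6 (5 days later).
The 2nd Sunday is 1 weeks later: 6 + 7 = 13.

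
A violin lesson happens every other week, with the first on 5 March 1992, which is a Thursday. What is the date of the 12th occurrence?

The 12th occurrence is 11 intervals after the first: 11 × 14 = 154 days after 5 March 1992.
March has 31 days — 26 days to the end of March leaves 128.
April has 30 days (98 left).
May has 31 days (67 left).
June has 30 days (37 left).
July has 31 days (6 left).
6 days into August → 6 August 1992.

6 August 1992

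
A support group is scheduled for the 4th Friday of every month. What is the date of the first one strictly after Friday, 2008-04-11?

2008-04-25

April 2008 starts on a Tuesday; its first Friday is the 4th, so the 4th Friday is the 25th — 2008-04-25.
2008-04-25 is after 2008-04-11, so that is the next one.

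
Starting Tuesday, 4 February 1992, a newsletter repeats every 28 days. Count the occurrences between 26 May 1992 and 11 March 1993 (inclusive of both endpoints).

Occurrences land 28·i days after 4 February 1992 for i = 0, 1, 2, …
26 May 1992 is 112 days after the start; 112 ÷ 28 = 4 remainder 0. First occurrence in the window: #5 on 26 May 1992 (4×28 = 112 days in).
11 March 1993 is 401 days after the start; 401 ÷ 28 = 14 remainder 9. Last occurrence in the window: #15 on 2 March 1993.
Occurrences #5 through #15: 11 in total.

11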